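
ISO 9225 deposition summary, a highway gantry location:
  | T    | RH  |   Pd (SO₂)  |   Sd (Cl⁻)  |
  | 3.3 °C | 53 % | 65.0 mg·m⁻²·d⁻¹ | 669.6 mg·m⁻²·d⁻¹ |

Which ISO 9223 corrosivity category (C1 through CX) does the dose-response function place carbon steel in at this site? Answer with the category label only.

C4

carbon steel: T≤10 °C ⇒ hinge +0.150·(3.3−10) = -1.0050
  SO₂ term: 1.77·65.0^0.52·exp(0.02·53-1.0050) = 16.39
  Cl⁻ term: 0.102·669.6^0.62·exp(0.033·53+0.04·3.3) = 37.8
  sum: 16.39 + 37.8 → r_corr = 54.19 μm/a
Category bounds: 50…80 μm/a bracket r_corr ⇒ C4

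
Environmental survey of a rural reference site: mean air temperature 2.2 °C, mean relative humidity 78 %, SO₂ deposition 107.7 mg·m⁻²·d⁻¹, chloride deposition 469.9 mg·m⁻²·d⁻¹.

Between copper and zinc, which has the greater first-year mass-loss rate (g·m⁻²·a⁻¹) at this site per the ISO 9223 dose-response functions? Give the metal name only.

zinc

copper: temperature factor f = +0.126·(-7.8) = -0.9828
  sulphur-dioxide contribution → 0.6675 μm/a
  chloride contribution → 0.9965 μm/a
  ⇒ r_corr(copper) = 1.664 μm/a
  mass loss = 1.664 μm/a × 8.96 g/cm³ = 14.91 g·m⁻²·a⁻¹
zinc: f(T) = +0.038·(T−10) [T≤10 °C] = -0.2964
  sulphur-dioxide contribution → 2.718 μm/a
  chloride contribution → 1.313 μm/a
  ⇒ r_corr(zinc) = 4.031 μm/a
  mass loss = 4.031 μm/a × 7.14 g/cm³ = 28.78 g·m⁻²·a⁻¹
Ordering by g·m⁻²·a⁻¹: zinc (28.8) > copper (14.9)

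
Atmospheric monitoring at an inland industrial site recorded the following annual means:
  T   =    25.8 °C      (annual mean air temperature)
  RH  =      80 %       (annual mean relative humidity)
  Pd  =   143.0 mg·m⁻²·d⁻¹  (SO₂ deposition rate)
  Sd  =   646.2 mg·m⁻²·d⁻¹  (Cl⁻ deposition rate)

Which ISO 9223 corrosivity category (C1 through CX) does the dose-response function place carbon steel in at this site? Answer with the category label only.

carbon steel: f(T) = -0.054·(T−10) [T>10 °C] = -0.8532
  sulphur-dioxide contribution → 49.33 μm/a
  chloride contribution → 221.7 μm/a
  ⇒ r_corr(carbon steel) = 271 μm/a
271 μm/a falls in (200, 700] for carbon steel → category CX

CX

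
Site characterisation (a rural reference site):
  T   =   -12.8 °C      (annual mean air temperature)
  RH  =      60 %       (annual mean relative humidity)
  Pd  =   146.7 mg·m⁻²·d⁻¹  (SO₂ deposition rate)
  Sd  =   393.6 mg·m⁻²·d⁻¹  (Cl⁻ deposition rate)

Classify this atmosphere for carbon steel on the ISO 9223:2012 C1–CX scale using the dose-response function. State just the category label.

C2

carbon steel: T≤10 °C ⇒ hinge +0.150·(-12.8−10) = -3.4200
  Pd branch = 1.77·Pd^0.52·e^(0.02·RH+f) = 2.573 μm/a
  Sd branch = 0.102·Sd^0.62·e^(0.033·RH+0.04·T) = 17.99 μm/a
  sum: 2.573 + 17.99 → r_corr = 20.56 μm/a
ISO 9223 Table 2 (carbon steel): 1.3 < 20.6 ≤ 25 μm/a ⇒ C2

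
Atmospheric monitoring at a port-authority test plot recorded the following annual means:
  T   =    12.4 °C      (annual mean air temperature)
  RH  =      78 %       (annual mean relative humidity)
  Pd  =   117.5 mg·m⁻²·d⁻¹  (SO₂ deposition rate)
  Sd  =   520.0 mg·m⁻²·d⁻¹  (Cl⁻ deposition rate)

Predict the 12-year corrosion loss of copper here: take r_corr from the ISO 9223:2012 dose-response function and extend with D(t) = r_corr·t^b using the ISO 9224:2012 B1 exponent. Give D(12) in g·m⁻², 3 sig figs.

D(12) = 150 g·m⁻²

copper: T>10 °C ⇒ hinge -0.080·(12.4−10) = -0.1920
  SO₂ term: 0.0053·117.5^0.26·exp(0.059·78-0.1920) = 1.506
  Cl⁻ term: 0.01025·520.0^0.27·exp(0.036·78+0.049·12.4) = 1.688
  sum: 1.506 + 1.688 → r_corr = 3.194 μm/a
Power-law: D(12) = r_corr · 12^0.667
  D(12) = 3.194 × 12^0.667 = 3.194 × 5.246 = 16.75 μm
  Mass loss = 16.75 μm × 8.96 g/cm³ = 150.1 g·m⁻²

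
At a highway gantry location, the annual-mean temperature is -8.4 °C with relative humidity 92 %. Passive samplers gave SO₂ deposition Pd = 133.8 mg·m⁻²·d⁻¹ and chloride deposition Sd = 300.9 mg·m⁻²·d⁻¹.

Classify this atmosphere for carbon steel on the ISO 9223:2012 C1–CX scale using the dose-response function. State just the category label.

carbon steel: f(T) = +0.150·(T−10) [T≤10 °C] = -2.7600
  Pd branch = 1.77·Pd^0.52·e^(0.02·RH+f) = 8.999 μm/a
  Cl⁻ term: 0.102·300.9^0.62·exp(0.033·92+0.04·-8.4) = 52.22
  sum: 8.999 + 52.22 → r_corr = 61.22 μm/a
ISO 9223 Table 2 (carbon steel): 50 < 61.2 ≤ 80 μm/a ⇒ C4

C4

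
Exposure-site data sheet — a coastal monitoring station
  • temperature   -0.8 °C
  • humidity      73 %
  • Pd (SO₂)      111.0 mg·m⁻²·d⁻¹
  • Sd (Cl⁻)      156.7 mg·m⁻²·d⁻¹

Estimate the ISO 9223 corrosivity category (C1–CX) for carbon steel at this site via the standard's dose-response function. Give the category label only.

carbon steel: T≤10 °C ⇒ hinge +0.150·(-0.8−10) = -1.6200
  Pd branch = 1.77·Pd^0.52·e^(0.02·RH+f) = 17.46 μm/a
  Cl⁻ term: 0.102·156.7^0.62·exp(0.033·73+0.04·-0.8) = 25.23
  r_corr = 17.46 + 25.23 = 42.69 μm/a
42.7 μm/a falls in (25, 50] for carbon steel → category C3

C3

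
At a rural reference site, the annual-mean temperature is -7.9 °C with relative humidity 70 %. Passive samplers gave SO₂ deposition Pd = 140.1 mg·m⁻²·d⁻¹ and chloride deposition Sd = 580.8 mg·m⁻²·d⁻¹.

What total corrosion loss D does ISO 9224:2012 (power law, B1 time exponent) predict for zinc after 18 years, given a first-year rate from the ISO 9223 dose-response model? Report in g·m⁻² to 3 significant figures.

zinc: T≤10 °C ⇒ hinge +0.038·(-7.9−10) = -0.6802
  Pd branch = 0.0129·Pd^0.44·e^(0.046·RH+f) = 1.439 μm/a
  Cl⁻ term: 0.0175·580.8^0.57·exp(0.008·70+0.085·-7.9) = 0.589
  r_corr = 1.439 + 0.589 = 2.028 μm/a
Long-term exponent b (ISO 9224 Table 2, B1) = 0.813
  D(18) = 2.028 × 18^0.813 = 2.028 × 10.48 = 21.26 μm
  Mass loss = 21.26 μm × 7.14 g/cm³ = 151.8 g·m⁻²

D(18) = 152 g·m⁻²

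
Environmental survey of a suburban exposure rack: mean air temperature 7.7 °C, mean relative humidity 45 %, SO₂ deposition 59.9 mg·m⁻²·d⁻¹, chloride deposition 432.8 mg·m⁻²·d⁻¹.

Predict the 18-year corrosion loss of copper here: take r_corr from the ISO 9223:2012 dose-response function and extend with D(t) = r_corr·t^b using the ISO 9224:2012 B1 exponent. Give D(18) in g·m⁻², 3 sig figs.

copper: temperature factor f = +0.126·(-2.3) = -0.2898
  SO₂ term: 0.0053·59.9^0.26·exp(0.059·45-0.2898) = 0.1635
  Cl⁻ term: 0.01025·432.8^0.27·exp(0.036·45+0.049·7.7) = 0.389
  r_corr = 0.1635 + 0.389 = 0.5525 μm/a
ISO 9224: D(t) = r_corr · t^b with b = 0.667 (copper, B1)
  D(18) = 0.5525 × 18^0.667 = 0.5525 × 6.875 = 3.799 μm
  Mass loss = 3.799 μm × 8.96 g/cm³ = 34.03 g·m⁻²

D(18) = 34.0 g·m⁻²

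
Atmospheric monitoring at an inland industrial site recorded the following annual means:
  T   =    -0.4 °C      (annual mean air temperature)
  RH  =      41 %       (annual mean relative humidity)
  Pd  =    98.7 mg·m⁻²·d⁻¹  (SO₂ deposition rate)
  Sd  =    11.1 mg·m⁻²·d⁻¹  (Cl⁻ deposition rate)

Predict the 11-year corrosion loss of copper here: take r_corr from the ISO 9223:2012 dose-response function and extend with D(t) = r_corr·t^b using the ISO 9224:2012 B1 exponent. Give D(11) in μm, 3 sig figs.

copper: T≤10 °C ⇒ hinge +0.126·(-0.4−10) = -1.3104
  sulphur-dioxide contribution → 0.053 μm/a
  chloride contribution → 0.08423 μm/a
  total first-year rate 0.1372 μm/a
Power-law: D(11) = r_corr · 11^0.667
  D(11) = 0.1372 × 11^0.667 = 0.1372 × 4.95 = 0.6793 μm

D(11) = 0.679 μm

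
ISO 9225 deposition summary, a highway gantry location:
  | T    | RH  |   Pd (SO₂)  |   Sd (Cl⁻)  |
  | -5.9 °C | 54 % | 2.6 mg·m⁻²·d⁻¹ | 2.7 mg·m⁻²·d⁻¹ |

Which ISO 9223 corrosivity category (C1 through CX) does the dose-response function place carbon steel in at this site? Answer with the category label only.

C2

carbon steel: temperature factor f = +0.150·(-15.9) = -2.3850
  sulphur-dioxide contribution → 0.7889 μm/a
  chloride contribution → 0.8861 μm/a
  ⇒ r_corr(carbon steel) = 1.675 μm/a
Category bounds: 1.3…25 μm/a bracket r_corr ⇒ C2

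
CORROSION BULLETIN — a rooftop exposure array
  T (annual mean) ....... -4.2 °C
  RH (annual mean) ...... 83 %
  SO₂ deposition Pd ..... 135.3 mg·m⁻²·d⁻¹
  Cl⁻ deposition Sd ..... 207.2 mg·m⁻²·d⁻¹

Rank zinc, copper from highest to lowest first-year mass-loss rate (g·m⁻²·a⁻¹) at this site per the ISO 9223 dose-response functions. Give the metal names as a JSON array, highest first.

["zinc", "copper"]

zinc: f(T) = +0.038·(T−10) [T≤10 °C] = -0.5396
  Pd branch = 0.0129·Pd^0.44·e^(0.046·RH+f) = 2.966 μm/a
  Cl⁻ term: 0.0175·207.2^0.57·exp(0.008·83+0.085·-4.2) = 0.4974
  r_corr = 2.966 + 0.4974 = 3.463 μm/a
  mass loss = 3.463 μm/a × 7.14 g/cm³ = 24.73 g·m⁻²·a⁻¹
copper: f(T) = +0.126·(T−10) [T≤10 °C] = -1.7892
  SO₂ term: 0.0053·135.3^0.26·exp(0.059·83-1.7892) = 0.4247
  Sd branch = 0.01025·Sd^0.27·e^(0.036·RH+0.049·T) = 0.6989 μm/a
  sum: 0.4247 + 0.6989 → r_corr = 1.124 μm/a
  mass loss = 1.124 μm/a × 8.96 g/cm³ = 10.07 g·m⁻²·a⁻¹
Ordering by g·m⁻²·a⁻¹: zinc (24.7) > copper (10.1)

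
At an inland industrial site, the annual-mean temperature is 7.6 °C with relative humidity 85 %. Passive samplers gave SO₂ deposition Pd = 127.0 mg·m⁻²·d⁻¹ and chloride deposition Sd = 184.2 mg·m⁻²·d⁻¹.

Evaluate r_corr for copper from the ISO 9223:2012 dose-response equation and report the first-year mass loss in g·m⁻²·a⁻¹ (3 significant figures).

r_corr = 30.3 g·m⁻²·a⁻¹

copper: T≤10 °C ⇒ hinge +0.126·(7.6−10) = -0.3024
  sulphur-dioxide contribution → 2.079 μm/a
  chloride contribution → 1.297 μm/a
  ⇒ r_corr(copper) = 3.377 μm/a
Convert to mass loss: 3.377 μm/a × 8.96 g/cm³ = 30.25 g·m⁻²·a⁻¹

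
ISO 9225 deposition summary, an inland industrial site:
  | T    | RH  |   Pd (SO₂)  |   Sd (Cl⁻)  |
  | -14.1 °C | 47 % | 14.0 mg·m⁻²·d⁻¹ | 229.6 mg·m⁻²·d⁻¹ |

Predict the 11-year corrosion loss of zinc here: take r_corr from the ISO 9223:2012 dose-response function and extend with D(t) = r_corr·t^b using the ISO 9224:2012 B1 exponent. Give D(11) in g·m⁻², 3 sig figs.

zinc: f(T) = +0.038·(T−10) [T≤10 °C] = -0.9158
  Pd branch = 0.0129·Pd^0.44·e^(0.046·RH+f) = 0.1433 μm/a
  Cl⁻ term: 0.0175·229.6^0.57·exp(0.008·47+0.085·-14.1) = 0.1704
  r_corr = 0.1433 + 0.1704 = 0.3137 μm/a
ISO 9224: D(t) = r_corr · t^b with b = 0.813 (zinc, B1)
  D(11) = 0.3137 × 11^0.813 = 0.3137 × 7.025 = 2.204 μm
  Mass loss = 2.204 μm × 7.14 g/cm³ = 15.73 g·m⁻²

D(11) = 15.7 g·m⁻²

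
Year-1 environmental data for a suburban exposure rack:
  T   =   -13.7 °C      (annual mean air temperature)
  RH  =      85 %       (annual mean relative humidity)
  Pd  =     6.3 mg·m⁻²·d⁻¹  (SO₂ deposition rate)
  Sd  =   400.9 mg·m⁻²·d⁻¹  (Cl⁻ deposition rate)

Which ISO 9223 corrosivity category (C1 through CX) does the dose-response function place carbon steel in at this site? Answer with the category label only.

carbon steel: temperature factor f = +0.150·(-23.7) = -3.5550
  Pd branch = 1.77·Pd^0.52·e^(0.02·RH+f) = 0.7211 μm/a
  Cl⁻ term: 0.102·400.9^0.62·exp(0.033·85+0.04·-13.7) = 40.06
  r_corr = 0.7211 + 40.06 = 40.78 μm/a
40.8 μm/a falls in (25, 50] for carbon steel → category C3

C3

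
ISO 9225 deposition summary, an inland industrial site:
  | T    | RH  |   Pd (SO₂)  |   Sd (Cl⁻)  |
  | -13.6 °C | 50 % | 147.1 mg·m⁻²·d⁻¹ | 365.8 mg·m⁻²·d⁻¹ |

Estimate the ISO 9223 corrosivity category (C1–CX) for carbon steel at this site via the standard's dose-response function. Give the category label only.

C2

carbon steel: f(T) = +0.150·(T−10) [T≤10 °C] = -3.5400
  SO₂ term: 1.77·147.1^0.52·exp(0.02·50-3.5400) = 1.871
  Sd branch = 0.102·Sd^0.62·e^(0.033·RH+0.04·T) = 11.97 μm/a
  sum: 1.871 + 11.97 → r_corr = 13.84 μm/a
Category bounds: 1.3…25 μm/a bracket r_corr ⇒ C2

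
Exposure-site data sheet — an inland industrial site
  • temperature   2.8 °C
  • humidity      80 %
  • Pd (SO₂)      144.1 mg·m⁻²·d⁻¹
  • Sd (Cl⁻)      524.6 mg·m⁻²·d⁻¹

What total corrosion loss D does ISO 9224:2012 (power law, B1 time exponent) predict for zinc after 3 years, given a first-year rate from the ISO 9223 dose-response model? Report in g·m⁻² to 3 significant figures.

zinc: temperature factor f = +0.038·(-7.2) = -0.2736
  SO₂ term: 0.0129·144.1^0.44·exp(0.046·80-0.2736) = 3.466
  Cl⁻ term: 0.0175·524.6^0.57·exp(0.008·80+0.085·2.8) = 1.495
  r_corr = 3.466 + 1.495 = 4.961 μm/a
Long-term exponent b (ISO 9224 Table 2, B1) = 0.813
  D(3) = 4.961 × 3^0.813 = 4.961 × 2.443 = 12.12 μm
  Mass loss = 12.12 μm × 7.14 g/cm³ = 86.52 g·m⁻²

D(3) = 86.5 g·m⁻²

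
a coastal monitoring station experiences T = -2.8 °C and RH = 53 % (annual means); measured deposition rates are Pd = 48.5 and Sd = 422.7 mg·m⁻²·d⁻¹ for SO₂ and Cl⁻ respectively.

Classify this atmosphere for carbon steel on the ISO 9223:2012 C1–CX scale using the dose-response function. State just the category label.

C3

carbon steel: temperature factor f = +0.150·(-12.8) = -1.9200
  sulphur-dioxide contribution → 5.637 μm/a
  chloride contribution → 22.27 μm/a
  ⇒ r_corr(carbon steel) = 27.91 μm/a
27.9 μm/a falls in (25, 50] for carbon steel → category C3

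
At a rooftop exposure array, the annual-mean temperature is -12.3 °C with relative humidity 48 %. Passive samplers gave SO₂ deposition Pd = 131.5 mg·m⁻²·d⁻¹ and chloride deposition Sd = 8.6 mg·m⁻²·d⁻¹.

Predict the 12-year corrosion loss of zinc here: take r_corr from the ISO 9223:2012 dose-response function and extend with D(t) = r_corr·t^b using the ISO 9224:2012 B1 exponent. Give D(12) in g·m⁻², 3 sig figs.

zinc: T≤10 °C ⇒ hinge +0.038·(-12.3−10) = -0.8474
  SO₂ term: 0.0129·131.5^0.44·exp(0.046·48-0.8474) = 0.4303
  Sd branch = 0.0175·Sd^0.57·e^(0.008·RH+0.085·T) = 0.03079 μm/a
  r_corr = 0.4303 + 0.03079 = 0.4611 μm/a
Power-law: D(12) = r_corr · 12^0.813
  D(12) = 0.4611 × 12^0.813 = 0.4611 × 7.54 = 3.477 μm
  Mass loss = 3.477 μm × 7.14 g/cm³ = 24.83 g·m⁻²

D(12) = 24.8 g·m⁻²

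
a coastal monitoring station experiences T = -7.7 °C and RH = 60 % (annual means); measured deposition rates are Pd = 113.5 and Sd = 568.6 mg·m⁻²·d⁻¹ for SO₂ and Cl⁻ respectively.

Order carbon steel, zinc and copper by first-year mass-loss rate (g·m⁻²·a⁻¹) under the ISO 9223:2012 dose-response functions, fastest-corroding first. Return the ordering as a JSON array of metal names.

carbon steel: f(T) = +0.150·(T−10) [T≤10 °C] = -2.6550
  SO₂ term: 1.77·113.5^0.52·exp(0.02·60-2.6550) = 4.838
  Sd branch = 0.102·Sd^0.62·e^(0.033·RH+0.04·T) = 27.72 μm/a
  sum: 4.838 + 27.72 → r_corr = 32.55 μm/a
  mass loss = 32.55 μm/a × 7.85 g/cm³ = 255.5 g·m⁻²·a⁻¹
zinc: T≤10 °C ⇒ hinge +0.038·(-7.7−10) = -0.6726
  SO₂ term: 0.0129·113.5^0.44·exp(0.046·60-0.6726) = 0.8343
  Sd branch = 0.0175·Sd^0.57·e^(0.008·RH+0.085·T) = 0.5464 μm/a
  r_corr = 0.8343 + 0.5464 = 1.381 μm/a
  mass loss = 1.381 μm/a × 7.14 g/cm³ = 9.858 g·m⁻²·a⁻¹
copper: T≤10 °C ⇒ hinge +0.126·(-7.7−10) = -2.2302
  Pd branch = 0.0053·Pd^0.26·e^(0.059·RH+f) = 0.06721 μm/a
  Sd branch = 0.01025·Sd^0.27·e^(0.036·RH+0.049·T) = 0.3379 μm/a
  r_corr = 0.06721 + 0.3379 = 0.4051 μm/a
  mass loss = 0.4051 μm/a × 8.96 g/cm³ = 3.629 g·m⁻²·a⁻¹
Ordering by g·m⁻²·a⁻¹: carbon steel (256) > zinc (9.86) > copper (3.63)

["carbon steel", "zinc", "copper"]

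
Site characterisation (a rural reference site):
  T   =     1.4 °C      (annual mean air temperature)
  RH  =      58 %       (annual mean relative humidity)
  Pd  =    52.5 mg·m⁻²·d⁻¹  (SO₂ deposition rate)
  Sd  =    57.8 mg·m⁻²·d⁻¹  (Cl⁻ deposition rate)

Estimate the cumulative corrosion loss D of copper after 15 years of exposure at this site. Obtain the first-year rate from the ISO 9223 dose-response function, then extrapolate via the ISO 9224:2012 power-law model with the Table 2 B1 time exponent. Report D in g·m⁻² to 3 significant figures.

copper: T≤10 °C ⇒ hinge +0.126·(1.4−10) = -1.0836
  SO₂ term: 0.0053·52.5^0.26·exp(0.059·58-1.0836) = 0.1538
  Cl⁻ term: 0.01025·57.8^0.27·exp(0.036·58+0.049·1.4) = 0.2649
  sum: 0.1538 + 0.2649 → r_corr = 0.4187 μm/a
ISO 9224: D(t) = r_corr · t^b with b = 0.667 (copper, B1)
  D(15) = 0.4187 × 15^0.667 = 0.4187 × 6.088 = 2.549 μm
  Mass loss = 2.549 μm × 8.96 g/cm³ = 22.84 g·m⁻²

D(15) = 22.8 g·m⁻²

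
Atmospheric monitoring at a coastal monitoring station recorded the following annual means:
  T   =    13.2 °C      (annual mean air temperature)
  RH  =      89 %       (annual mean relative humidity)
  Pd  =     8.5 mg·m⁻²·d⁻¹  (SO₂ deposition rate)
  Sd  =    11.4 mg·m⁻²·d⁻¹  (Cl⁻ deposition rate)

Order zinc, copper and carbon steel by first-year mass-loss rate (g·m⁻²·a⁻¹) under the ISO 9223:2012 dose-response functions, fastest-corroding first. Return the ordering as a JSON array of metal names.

["carbon steel", "copper", "zinc"]

zinc: temperature factor f = -0.071·(3.2) = -0.2272
  Pd branch = 0.0129·Pd^0.44·e^(0.046·RH+f) = 1.581 μm/a
  Cl⁻ term: 0.0175·11.4^0.57·exp(0.008·89+0.085·13.2) = 0.4385
  r_corr = 1.581 + 0.4385 = 2.019 μm/a
  mass loss = 2.019 μm/a × 7.14 g/cm³ = 14.42 g·m⁻²·a⁻¹
copper: temperature factor f = -0.080·(3.2) = -0.2560
  SO₂ term: 0.0053·8.5^0.26·exp(0.059·89-0.2560) = 1.365
  Cl⁻ term: 0.01025·11.4^0.27·exp(0.036·89+0.049·13.2) = 0.93
  r_corr = 1.365 + 0.93 = 2.295 μm/a
  mass loss = 2.295 μm/a × 8.96 g/cm³ = 20.57 g·m⁻²·a⁻¹
carbon steel: f(T) = -0.054·(T−10) [T>10 °C] = -0.1728
  SO₂ term: 1.77·8.5^0.52·exp(0.02·89-0.1728) = 26.87
  Cl⁻ term: 0.102·11.4^0.62·exp(0.033·89+0.04·13.2) = 14.75
  sum: 26.87 + 14.75 → r_corr = 41.62 μm/a
  mass loss = 41.62 μm/a × 7.85 g/cm³ = 326.7 g·m⁻²·a⁻¹
Ordering by g·m⁻²·a⁻¹: carbon steel (327) > copper (20.6) > zinc (14.4)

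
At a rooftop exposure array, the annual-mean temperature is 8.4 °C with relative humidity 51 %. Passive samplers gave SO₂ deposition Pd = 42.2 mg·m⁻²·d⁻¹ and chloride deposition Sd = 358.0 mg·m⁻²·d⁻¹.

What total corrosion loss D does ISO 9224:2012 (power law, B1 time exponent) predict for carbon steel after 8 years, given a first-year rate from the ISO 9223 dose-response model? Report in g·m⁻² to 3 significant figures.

carbon steel: T≤10 °C ⇒ hinge +0.150·(8.4−10) = -0.2400
  SO₂ term: 1.77·42.2^0.52·exp(0.02·51-0.2400) = 27.03
  Cl⁻ term: 0.102·358.0^0.62·exp(0.033·51+0.04·8.4) = 29.43
  r_corr = 27.03 + 29.43 = 56.47 μm/a
Long-term exponent b (ISO 9224 Table 2, B1) = 0.523
  D(8) = 56.47 × 8^0.523 = 56.47 × 2.967 = 167.5 μm
  Mass loss = 167.5 μm × 7.85 g/cm³ = 1315 g·m⁻²

D(8) = 1.32e+03 g·m⁻²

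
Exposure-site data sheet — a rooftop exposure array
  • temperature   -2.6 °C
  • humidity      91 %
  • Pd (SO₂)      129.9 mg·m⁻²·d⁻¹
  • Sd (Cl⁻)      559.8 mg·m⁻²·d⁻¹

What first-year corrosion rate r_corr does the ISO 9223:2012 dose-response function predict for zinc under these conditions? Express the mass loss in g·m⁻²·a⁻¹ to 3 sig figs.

r_corr = 39.6 g·m⁻²·a⁻¹

zinc: T≤10 °C ⇒ hinge +0.038·(-2.6−10) = -0.4788
  SO₂ term: 0.0129·129.9^0.44·exp(0.046·91-0.4788) = 4.473
  Sd branch = 0.0175·Sd^0.57·e^(0.008·RH+0.085·T) = 1.071 μm/a
  sum: 4.473 + 1.071 → r_corr = 5.543 μm/a
Convert to mass loss: 5.543 μm/a × 7.14 g/cm³ = 39.58 g·m⁻²·a⁻¹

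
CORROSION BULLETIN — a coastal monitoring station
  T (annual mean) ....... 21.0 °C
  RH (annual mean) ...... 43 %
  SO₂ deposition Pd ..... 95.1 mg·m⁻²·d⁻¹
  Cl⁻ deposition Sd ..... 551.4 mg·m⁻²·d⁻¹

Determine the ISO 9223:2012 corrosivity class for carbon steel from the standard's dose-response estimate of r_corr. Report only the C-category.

C4

carbon steel: T>10 °C ⇒ hinge -0.054·(21.0−10) = -0.5940
  Pd branch = 1.77·Pd^0.52·e^(0.02·RH+f) = 24.67 μm/a
  Sd branch = 0.102·Sd^0.62·e^(0.033·RH+0.04·T) = 48.91 μm/a
  sum: 24.67 + 48.91 → r_corr = 73.58 μm/a
ISO 9223 Table 2 (carbon steel): 50 < 73.6 ≤ 80 μm/a ⇒ C4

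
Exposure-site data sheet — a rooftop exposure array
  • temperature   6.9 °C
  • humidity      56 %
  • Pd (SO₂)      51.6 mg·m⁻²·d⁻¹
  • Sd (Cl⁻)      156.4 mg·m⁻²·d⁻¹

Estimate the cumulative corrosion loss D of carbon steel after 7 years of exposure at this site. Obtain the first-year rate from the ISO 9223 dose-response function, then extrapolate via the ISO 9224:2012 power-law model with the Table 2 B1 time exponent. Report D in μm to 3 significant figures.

carbon steel: f(T) = +0.150·(T−10) [T≤10 °C] = -0.4650
  SO₂ term: 1.77·51.6^0.52·exp(0.02·56-0.4650) = 26.49
  Cl⁻ term: 0.102·156.4^0.62·exp(0.033·56+0.04·6.9) = 19.56
  r_corr = 26.49 + 19.56 = 46.05 μm/a
ISO 9224: D(t) = r_corr · t^b with b = 0.523 (carbon steel, B1)
  D(7) = 46.05 × 7^0.523 = 46.05 × 2.767 = 127.4 μm

D(7) = 127 μm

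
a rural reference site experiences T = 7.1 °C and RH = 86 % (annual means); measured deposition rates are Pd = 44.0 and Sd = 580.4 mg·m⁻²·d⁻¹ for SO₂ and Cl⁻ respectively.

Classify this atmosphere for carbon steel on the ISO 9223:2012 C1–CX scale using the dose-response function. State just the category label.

carbon steel: T≤10 °C ⇒ hinge +0.150·(7.1−10) = -0.4350
  sulphur-dioxide contribution → 45.78 μm/a
  chloride contribution → 119.7 μm/a
  ⇒ r_corr(carbon steel) = 165.4 μm/a
Category bounds: 80…200 μm/a bracket r_corr ⇒ C5

C5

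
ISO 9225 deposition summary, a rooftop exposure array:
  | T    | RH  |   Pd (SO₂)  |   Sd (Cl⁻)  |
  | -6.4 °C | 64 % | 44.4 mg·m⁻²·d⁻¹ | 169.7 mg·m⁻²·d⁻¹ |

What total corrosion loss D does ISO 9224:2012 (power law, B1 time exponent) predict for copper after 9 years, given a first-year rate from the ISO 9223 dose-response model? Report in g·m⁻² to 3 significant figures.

copper: T≤10 °C ⇒ hinge +0.126·(-6.4−10) = -2.0664
  SO₂ term: 0.0053·44.4^0.26·exp(0.059·64-2.0664) = 0.07854
  Sd branch = 0.01025·Sd^0.27·e^(0.036·RH+0.049·T) = 0.3 μm/a
  r_corr = 0.07854 + 0.3 = 0.3786 μm/a
Long-term exponent b (ISO 9224 Table 2, B1) = 0.667
  D(9) = 0.3786 × 9^0.667 = 0.3786 × 4.33 = 1.639 μm
  Mass loss = 1.639 μm × 8.96 g/cm³ = 14.69 g·m⁻²

D(9) = 14.7 g·m⁻²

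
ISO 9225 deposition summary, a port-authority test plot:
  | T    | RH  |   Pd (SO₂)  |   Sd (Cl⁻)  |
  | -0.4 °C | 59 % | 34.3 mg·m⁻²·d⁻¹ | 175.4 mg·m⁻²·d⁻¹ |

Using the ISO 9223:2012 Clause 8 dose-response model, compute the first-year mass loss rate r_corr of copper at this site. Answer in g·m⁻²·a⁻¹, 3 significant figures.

copper: f(T) = +0.126·(T−10) [T≤10 °C] = -1.3104
  SO₂ term: 0.0053·34.3^0.26·exp(0.059·59-1.3104) = 0.1164
  Cl⁻ term: 0.01025·175.4^0.27·exp(0.036·59+0.049·-0.4) = 0.3393
  r_corr = 0.1164 + 0.3393 = 0.4557 μm/a
Convert to mass loss: 0.4557 μm/a × 8.96 g/cm³ = 4.083 g·m⁻²·a⁻¹

r_corr = 4.08 g·m⁻²·a⁻¹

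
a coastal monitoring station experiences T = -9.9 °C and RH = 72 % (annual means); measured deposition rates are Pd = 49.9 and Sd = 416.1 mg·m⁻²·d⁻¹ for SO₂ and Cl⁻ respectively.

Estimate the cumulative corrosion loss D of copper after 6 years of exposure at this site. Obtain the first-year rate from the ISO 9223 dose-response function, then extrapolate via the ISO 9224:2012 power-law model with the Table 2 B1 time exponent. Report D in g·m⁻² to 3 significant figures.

D(6) = 15.2 g·m⁻²

copper: T≤10 °C ⇒ hinge +0.126·(-9.9−10) = -2.5074
  Pd branch = 0.0053·Pd^0.26·e^(0.059·RH+f) = 0.08351 μm/a
  Sd branch = 0.01025·Sd^0.27·e^(0.036·RH+0.049·T) = 0.4295 μm/a
  r_corr = 0.08351 + 0.4295 = 0.513 μm/a
Power-law: D(6) = r_corr · 6^0.667
  D(6) = 0.513 × 6^0.667 = 0.513 × 3.304 = 1.695 μm
  Mass loss = 1.695 μm × 8.96 g/cm³ = 15.19 g·m⁻²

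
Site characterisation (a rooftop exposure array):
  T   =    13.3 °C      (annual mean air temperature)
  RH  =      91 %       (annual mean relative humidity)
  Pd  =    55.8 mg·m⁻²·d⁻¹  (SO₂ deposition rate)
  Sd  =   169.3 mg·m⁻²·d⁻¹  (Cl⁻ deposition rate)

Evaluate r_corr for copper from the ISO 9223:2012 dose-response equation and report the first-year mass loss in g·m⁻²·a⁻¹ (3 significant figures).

r_corr = 40.9 g·m⁻²·a⁻¹

copper: T>10 °C ⇒ hinge -0.080·(13.3−10) = -0.2640
  sulphur-dioxide contribution → 2.486 μm/a
  chloride contribution → 2.081 μm/a
  ⇒ r_corr(copper) = 4.567 μm/a
Convert to mass loss: 4.567 μm/a × 8.96 g/cm³ = 40.92 g·m⁻²·a⁻¹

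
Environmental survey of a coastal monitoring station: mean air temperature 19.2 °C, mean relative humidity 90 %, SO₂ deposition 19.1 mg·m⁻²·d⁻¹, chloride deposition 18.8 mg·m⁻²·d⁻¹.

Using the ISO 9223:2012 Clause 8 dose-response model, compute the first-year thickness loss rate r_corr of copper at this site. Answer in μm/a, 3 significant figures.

r_corr = 2.59 μm/a

copper: temperature factor f = -0.080·(9.2) = -0.7360
  sulphur-dioxide contribution → 1.106 μm/a
  chloride contribution → 1.481 μm/a
  total first-year rate 2.587 μm/a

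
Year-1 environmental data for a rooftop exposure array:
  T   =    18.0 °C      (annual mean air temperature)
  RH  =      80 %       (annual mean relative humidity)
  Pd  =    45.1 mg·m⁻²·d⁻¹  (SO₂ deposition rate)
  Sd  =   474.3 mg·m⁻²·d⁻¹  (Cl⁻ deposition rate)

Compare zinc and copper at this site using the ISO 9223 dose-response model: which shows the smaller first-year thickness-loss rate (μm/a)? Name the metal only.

copper

zinc: f(T) = -0.071·(T−10) [T>10 °C] = -0.5680
  SO₂ term: 0.0129·45.1^0.44·exp(0.046·80-0.5680) = 1.549
  Cl⁻ term: 0.0175·474.3^0.57·exp(0.008·80+0.085·18.0) = 5.138
  r_corr = 1.549 + 5.138 = 6.687 μm/a
copper: f(T) = -0.080·(T−10) [T>10 °C] = -0.6400
  SO₂ term: 0.0053·45.1^0.26·exp(0.059·80-0.6400) = 0.8439
  Cl⁻ term: 0.01025·474.3^0.27·exp(0.036·80+0.049·18.0) = 2.328
  r_corr = 0.8439 + 2.328 = 3.172 μm/a
Ordering by μm/a: zinc (6.69) > copper (3.17)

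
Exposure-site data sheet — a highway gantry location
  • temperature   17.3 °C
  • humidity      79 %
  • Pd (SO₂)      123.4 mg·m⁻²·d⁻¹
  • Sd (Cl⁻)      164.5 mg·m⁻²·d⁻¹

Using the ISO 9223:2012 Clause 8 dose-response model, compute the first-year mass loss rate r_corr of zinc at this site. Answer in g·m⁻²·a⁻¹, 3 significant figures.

r_corr = 36.0 g·m⁻²·a⁻¹

zinc: T>10 °C ⇒ hinge -0.071·(17.3−10) = -0.5183
  sulphur-dioxide contribution → 2.42 μm/a
  chloride contribution → 2.626 μm/a
  ⇒ r_corr(zinc) = 5.047 μm/a
Convert to mass loss: 5.047 μm/a × 7.14 g/cm³ = 36.03 g·m⁻²·a⁻¹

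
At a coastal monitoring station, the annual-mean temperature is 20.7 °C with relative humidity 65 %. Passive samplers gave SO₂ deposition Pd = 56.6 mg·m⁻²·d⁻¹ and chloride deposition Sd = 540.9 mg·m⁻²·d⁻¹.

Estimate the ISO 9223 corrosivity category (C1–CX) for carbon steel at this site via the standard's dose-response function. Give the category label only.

carbon steel: temperature factor f = -0.054·(10.7) = -0.5778
  Pd branch = 1.77·Pd^0.52·e^(0.02·RH+f) = 29.72 μm/a
  Sd branch = 0.102·Sd^0.62·e^(0.033·RH+0.04·T) = 98.69 μm/a
  sum: 29.72 + 98.69 → r_corr = 128.4 μm/a
Category bounds: 80…200 μm/a bracket r_corr ⇒ C5

C5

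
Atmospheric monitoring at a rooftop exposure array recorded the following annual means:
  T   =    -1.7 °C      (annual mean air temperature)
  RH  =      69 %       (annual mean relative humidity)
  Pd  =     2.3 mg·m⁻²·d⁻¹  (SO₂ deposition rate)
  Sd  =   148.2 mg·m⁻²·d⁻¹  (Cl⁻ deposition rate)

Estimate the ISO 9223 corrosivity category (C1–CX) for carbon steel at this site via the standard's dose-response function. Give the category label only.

carbon steel: f(T) = +0.150·(T−10) [T≤10 °C] = -1.7550
  SO₂ term: 1.77·2.3^0.52·exp(0.02·69-1.7550) = 1.876
  Sd branch = 0.102·Sd^0.62·e^(0.033·RH+0.04·T) = 20.6 μm/a
  r_corr = 1.876 + 20.6 = 22.48 μm/a
22.5 μm/a falls in (1.3, 25] for carbon steel → category C2

C2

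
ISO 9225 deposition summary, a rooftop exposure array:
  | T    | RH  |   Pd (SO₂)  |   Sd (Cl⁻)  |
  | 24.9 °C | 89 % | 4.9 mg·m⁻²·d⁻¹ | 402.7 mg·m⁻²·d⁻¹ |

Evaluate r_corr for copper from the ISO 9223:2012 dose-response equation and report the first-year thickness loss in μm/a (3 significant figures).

r_corr = 4.78 μm/a

copper: f(T) = -0.080·(T−10) [T>10 °C] = -1.1920
  sulphur-dioxide contribution → 0.464 μm/a
  chloride contribution → 4.319 μm/a
  ⇒ r_corr(copper) = 4.783 μm/a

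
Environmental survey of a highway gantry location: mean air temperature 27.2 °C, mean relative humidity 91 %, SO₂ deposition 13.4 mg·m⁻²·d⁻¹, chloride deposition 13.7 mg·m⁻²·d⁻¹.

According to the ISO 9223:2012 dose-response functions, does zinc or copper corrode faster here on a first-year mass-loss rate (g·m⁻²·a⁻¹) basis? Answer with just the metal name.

zinc: T>10 °C ⇒ hinge -0.071·(27.2−10) = -1.2212
  sulphur-dioxide contribution → 0.7836 μm/a
  chloride contribution → 1.626 μm/a
  ⇒ r_corr(zinc) = 2.41 μm/a
  mass loss = 2.41 μm/a × 7.14 g/cm³ = 17.21 g·m⁻²·a⁻¹
copper: f(T) = -0.080·(T−10) [T>10 °C] = -1.3760
  sulphur-dioxide contribution → 0.5642 μm/a
  chloride contribution → 2.086 μm/a
  ⇒ r_corr(copper) = 2.65 μm/a
  mass loss = 2.65 μm/a × 8.96 g/cm³ = 23.74 g·m⁻²·a⁻¹
Ordering by g·m⁻²·a⁻¹: copper (23.7) > zinc (17.2)

copper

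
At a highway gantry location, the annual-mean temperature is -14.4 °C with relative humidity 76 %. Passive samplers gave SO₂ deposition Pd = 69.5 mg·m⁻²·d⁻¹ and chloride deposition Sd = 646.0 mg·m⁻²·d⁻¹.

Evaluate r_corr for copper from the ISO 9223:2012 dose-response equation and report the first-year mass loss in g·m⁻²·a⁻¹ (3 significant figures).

r_corr = 4.60 g·m⁻²·a⁻¹

copper: temperature factor f = +0.126·(-24.4) = -3.0744
  sulphur-dioxide contribution → 0.06537 μm/a
  chloride contribution → 0.448 μm/a
  total first-year rate 0.5134 μm/a
Convert to mass loss: 0.5134 μm/a × 8.96 g/cm³ = 4.6 g·m⁻²·a⁻¹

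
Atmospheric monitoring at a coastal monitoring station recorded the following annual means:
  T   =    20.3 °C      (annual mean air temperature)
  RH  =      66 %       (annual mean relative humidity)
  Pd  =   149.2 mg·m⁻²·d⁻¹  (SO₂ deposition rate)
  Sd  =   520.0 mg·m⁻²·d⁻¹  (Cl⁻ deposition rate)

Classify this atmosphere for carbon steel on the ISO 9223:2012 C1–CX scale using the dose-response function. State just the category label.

carbon steel: temperature factor f = -0.054·(10.3) = -0.5562
  sulphur-dioxide contribution → 51.29 μm/a
  chloride contribution → 97.96 μm/a
  ⇒ r_corr(carbon steel) = 149.3 μm/a
ISO 9223 Table 2 (carbon steel): 80 < 149 ≤ 200 μm/a ⇒ C5

C5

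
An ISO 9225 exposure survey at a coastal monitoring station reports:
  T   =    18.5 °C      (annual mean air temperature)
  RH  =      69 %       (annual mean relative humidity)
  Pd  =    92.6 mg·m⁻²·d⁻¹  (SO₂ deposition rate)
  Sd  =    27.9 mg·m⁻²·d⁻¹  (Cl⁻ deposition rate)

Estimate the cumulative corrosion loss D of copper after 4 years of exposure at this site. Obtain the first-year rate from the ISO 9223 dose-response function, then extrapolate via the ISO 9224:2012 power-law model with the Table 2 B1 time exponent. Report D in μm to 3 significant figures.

copper: f(T) = -0.080·(T−10) [T>10 °C] = -0.6800
  sulphur-dioxide contribution → 0.5108 μm/a
  chloride contribution → 0.7473 μm/a
  ⇒ r_corr(copper) = 1.258 μm/a
ISO 9224: D(t) = r_corr · t^b with b = 0.667 (copper, B1)
  D(4) = 1.258 × 4^0.667 = 1.258 × 2.521 = 3.172 μm

D(4) = 3.17 μm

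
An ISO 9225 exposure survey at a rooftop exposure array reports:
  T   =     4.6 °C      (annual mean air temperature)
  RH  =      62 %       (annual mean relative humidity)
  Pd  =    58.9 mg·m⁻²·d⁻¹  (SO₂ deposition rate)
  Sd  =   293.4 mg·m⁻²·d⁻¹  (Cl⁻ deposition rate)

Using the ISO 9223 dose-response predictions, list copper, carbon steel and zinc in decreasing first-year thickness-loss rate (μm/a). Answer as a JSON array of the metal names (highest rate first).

["carbon steel", "zinc", "copper"]

copper: f(T) = +0.126·(T−10) [T≤10 °C] = -0.6804
  sulphur-dioxide contribution → 0.3004 μm/a
  chloride contribution → 0.5548 μm/a
  ⇒ r_corr(copper) = 0.8552 μm/a
carbon steel: temperature factor f = +0.150·(-5.4) = -0.8100
  sulphur-dioxide contribution → 22.66 μm/a
  chloride contribution → 32.13 μm/a
  ⇒ r_corr(carbon steel) = 54.79 μm/a
zinc: f(T) = +0.038·(T−10) [T≤10 °C] = -0.2052
  sulphur-dioxide contribution → 1.094 μm/a
  chloride contribution → 1.083 μm/a
  total first-year rate 2.177 μm/a
Ordering by μm/a: carbon steel (54.8) > zinc (2.18) > copper (0.855)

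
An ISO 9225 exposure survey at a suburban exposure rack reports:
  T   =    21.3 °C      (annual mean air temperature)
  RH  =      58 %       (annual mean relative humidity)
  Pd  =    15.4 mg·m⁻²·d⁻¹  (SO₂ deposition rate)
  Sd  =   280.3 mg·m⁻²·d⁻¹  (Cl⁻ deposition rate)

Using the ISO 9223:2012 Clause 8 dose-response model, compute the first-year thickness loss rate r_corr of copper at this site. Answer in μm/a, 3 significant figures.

r_corr = 1.21 μm/a

copper: f(T) = -0.080·(T−10) [T>10 °C] = -0.9040
  SO₂ term: 0.0053·15.4^0.26·exp(0.059·58-0.9040) = 0.1338
  Sd branch = 0.01025·Sd^0.27·e^(0.036·RH+0.049·T) = 1.076 μm/a
  sum: 0.1338 + 1.076 → r_corr = 1.209 μm/a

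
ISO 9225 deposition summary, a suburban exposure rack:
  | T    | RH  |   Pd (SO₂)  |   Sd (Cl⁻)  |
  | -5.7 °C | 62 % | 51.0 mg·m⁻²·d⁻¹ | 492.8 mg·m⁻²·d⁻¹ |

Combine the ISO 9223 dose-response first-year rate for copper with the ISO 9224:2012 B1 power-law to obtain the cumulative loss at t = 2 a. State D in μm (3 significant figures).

copper: temperature factor f = +0.126·(-15.7) = -1.9782
  sulphur-dioxide contribution → 0.07903 μm/a
  chloride contribution → 0.3853 μm/a
  ⇒ r_corr(copper) = 0.4643 μm/a
ISO 9224: D(t) = r_corr · t^b with b = 0.667 (copper, B1)
  D(2) = 0.4643 × 2^0.667 = 0.4643 × 1.588 = 0.7372 μm

D(2) = 0.737 μm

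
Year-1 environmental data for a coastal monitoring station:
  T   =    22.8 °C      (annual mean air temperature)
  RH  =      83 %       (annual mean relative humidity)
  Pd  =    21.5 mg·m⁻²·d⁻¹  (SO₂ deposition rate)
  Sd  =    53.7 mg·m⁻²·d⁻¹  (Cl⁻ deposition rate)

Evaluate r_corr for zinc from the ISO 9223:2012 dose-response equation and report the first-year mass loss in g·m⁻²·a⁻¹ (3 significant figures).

r_corr = 22.8 g·m⁻²·a⁻¹

zinc: T>10 °C ⇒ hinge -0.071·(22.8−10) = -0.9088
  SO₂ term: 0.0129·21.5^0.44·exp(0.046·83-0.9088) = 0.9127
  Cl⁻ term: 0.0175·53.7^0.57·exp(0.008·83+0.085·22.8) = 2.286
  sum: 0.9127 + 2.286 → r_corr = 3.199 μm/a
Convert to mass loss: 3.199 μm/a × 7.14 g/cm³ = 22.84 g·m⁻²·a⁻¹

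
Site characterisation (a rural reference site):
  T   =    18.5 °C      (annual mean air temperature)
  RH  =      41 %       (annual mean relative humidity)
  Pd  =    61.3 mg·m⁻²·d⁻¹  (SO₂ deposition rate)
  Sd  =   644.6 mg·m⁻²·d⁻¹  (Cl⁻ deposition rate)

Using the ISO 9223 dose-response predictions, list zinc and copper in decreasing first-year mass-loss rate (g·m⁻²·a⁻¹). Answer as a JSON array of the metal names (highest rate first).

zinc: f(T) = -0.071·(T−10) [T>10 °C] = -0.6035
  Pd branch = 0.0129·Pd^0.44·e^(0.046·RH+f) = 0.2845 μm/a
  Sd branch = 0.0175·Sd^0.57·e^(0.008·RH+0.085·T) = 4.674 μm/a
  sum: 0.2845 + 4.674 → r_corr = 4.959 μm/a
  mass loss = 4.959 μm/a × 7.14 g/cm³ = 35.41 g·m⁻²·a⁻¹
copper: T>10 °C ⇒ hinge -0.080·(18.5−10) = -0.6800
  Pd branch = 0.0053·Pd^0.26·e^(0.059·RH+f) = 0.08795 μm/a
  Sd branch = 0.01025·Sd^0.27·e^(0.036·RH+0.049·T) = 0.6367 μm/a
  r_corr = 0.08795 + 0.6367 = 0.7247 μm/a
  mass loss = 0.7247 μm/a × 8.96 g/cm³ = 6.493 g·m⁻²·a⁻¹
Ordering by g·m⁻²·a⁻¹: zinc (35.4) > copper (6.49)

["zinc", "copper"]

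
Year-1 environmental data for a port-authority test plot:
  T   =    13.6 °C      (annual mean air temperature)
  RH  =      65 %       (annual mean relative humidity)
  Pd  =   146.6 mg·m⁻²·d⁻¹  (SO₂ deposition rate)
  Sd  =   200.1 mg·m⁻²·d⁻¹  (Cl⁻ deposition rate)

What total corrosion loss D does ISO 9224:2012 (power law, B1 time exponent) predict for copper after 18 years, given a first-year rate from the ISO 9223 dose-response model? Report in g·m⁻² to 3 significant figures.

D(18) = 94.8 g·m⁻²

copper: T>10 °C ⇒ hinge -0.080·(13.6−10) = -0.2880
  sulphur-dioxide contribution → 0.6728 μm/a
  chloride contribution → 0.8664 μm/a
  ⇒ r_corr(copper) = 1.539 μm/a
Long-term exponent b (ISO 9224 Table 2, B1) = 0.667
  D(18) = 1.539 × 18^0.667 = 1.539 × 6.875 = 10.58 μm
  Mass loss = 10.58 μm × 8.96 g/cm³ = 94.82 g·m⁻²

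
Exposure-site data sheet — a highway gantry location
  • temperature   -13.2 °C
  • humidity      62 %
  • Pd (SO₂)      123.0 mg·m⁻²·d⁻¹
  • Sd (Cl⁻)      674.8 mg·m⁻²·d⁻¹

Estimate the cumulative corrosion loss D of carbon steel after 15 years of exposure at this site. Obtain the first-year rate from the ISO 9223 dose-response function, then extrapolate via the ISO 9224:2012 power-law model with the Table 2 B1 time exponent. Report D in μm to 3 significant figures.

carbon steel: T≤10 °C ⇒ hinge +0.150·(-13.2−10) = -3.4800
  SO₂ term: 1.77·123.0^0.52·exp(0.02·62-3.4800) = 2.301
  Sd branch = 0.102·Sd^0.62·e^(0.033·RH+0.04·T) = 26.42 μm/a
  r_corr = 2.301 + 26.42 = 28.72 μm/a
ISO 9224: D(t) = r_corr · t^b with b = 0.523 (carbon steel, B1)
  D(15) = 28.72 × 15^0.523 = 28.72 × 4.122 = 118.4 μm

D(15) = 118 μm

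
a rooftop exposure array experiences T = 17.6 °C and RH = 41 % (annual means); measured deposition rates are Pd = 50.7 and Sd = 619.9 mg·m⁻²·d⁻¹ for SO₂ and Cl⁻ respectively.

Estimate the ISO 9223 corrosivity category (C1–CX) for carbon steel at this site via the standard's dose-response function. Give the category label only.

C4

carbon steel: T>10 °C ⇒ hinge -0.054·(17.6−10) = -0.4104
  Pd branch = 1.77·Pd^0.52·e^(0.02·RH+f) = 20.53 μm/a
  Sd branch = 0.102·Sd^0.62·e^(0.033·RH+0.04·T) = 42.97 μm/a
  r_corr = 20.53 + 42.97 = 63.51 μm/a
Category bounds: 50…80 μm/a bracket r_corr ⇒ C4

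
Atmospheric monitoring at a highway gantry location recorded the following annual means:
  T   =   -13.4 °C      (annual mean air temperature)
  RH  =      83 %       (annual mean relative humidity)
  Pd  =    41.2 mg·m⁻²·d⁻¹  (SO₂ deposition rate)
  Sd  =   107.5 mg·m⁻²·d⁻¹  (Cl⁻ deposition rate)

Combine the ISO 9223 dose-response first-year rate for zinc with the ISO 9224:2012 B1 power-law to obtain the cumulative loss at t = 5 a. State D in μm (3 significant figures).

D(5) = 5.16 μm

zinc: temperature factor f = +0.038·(-23.4) = -0.8892
  sulphur-dioxide contribution → 1.239 μm/a
  chloride contribution → 0.1565 μm/a
  ⇒ r_corr(zinc) = 1.396 μm/a
ISO 9224: D(t) = r_corr · t^b with b = 0.813 (zinc, B1)
  D(5) = 1.396 × 5^0.813 = 1.396 × 3.701 = 5.165 μm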